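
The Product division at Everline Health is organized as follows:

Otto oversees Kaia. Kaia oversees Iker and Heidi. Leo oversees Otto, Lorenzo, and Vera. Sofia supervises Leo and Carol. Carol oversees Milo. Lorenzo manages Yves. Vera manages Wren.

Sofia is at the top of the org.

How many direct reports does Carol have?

Carol directly manages Milo. That is 1 direct report.

1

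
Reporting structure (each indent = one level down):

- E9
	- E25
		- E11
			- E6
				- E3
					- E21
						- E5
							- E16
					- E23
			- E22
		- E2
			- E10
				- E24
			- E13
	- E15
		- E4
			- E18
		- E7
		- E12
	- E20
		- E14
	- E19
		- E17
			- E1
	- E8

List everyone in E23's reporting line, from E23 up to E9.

E23 -> E3 -> E6 -> E11 -> E25 -> E9

E23 reports to E3. E3 reports to E6. E6 reports to E11. E11 reports to E25. E25 reports to E9. E9 is at the top.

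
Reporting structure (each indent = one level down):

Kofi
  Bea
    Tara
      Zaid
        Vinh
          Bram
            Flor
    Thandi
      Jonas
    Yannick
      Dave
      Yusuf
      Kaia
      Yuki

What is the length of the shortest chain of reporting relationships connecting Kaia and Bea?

Kaia is in Bea's organization: the chain from Kaia up to Bea is Kaia → Yannick → Bea, which is 2 links.

2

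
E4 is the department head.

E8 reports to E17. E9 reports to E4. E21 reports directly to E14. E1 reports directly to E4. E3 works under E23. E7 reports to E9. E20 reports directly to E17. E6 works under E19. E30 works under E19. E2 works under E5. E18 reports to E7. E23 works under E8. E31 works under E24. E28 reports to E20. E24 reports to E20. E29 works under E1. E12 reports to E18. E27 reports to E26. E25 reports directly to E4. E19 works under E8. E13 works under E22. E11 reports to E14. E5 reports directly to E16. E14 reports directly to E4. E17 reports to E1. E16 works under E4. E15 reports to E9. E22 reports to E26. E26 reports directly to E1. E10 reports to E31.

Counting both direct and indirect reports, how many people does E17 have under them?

11

E17 directly manages E8, E20. Under E8: E19, E6, E30, E23, E3 (5). Under E20: E28, E24, E31, E10 (4). So E17's organization is 2 direct reports plus everyone under them: 6 + 5 = 11.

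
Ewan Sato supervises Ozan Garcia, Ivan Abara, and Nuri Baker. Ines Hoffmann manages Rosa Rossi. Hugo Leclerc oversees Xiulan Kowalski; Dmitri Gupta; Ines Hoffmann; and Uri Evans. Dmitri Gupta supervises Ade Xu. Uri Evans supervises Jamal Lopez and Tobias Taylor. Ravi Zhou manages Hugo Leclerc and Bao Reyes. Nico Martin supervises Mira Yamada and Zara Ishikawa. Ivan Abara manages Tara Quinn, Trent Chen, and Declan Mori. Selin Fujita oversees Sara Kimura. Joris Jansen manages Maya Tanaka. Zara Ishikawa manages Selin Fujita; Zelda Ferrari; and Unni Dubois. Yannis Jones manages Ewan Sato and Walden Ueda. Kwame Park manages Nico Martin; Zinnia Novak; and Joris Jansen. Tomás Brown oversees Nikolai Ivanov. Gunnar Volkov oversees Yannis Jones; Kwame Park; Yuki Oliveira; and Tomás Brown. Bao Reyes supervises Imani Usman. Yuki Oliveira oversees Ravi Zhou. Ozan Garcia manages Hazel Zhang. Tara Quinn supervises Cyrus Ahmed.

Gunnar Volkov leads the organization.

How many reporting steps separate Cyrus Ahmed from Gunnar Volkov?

Chain from Cyrus Ahmed up to Gunnar Volkov: Cyrus Ahmed → Tara Quinn → Ivan Abara → Ewan Sato → Yannis Jones → Gunnar Volkov. That is 5 steps up, so Cyrus Ahmed is 5 levels below Gunnar Volkov.

5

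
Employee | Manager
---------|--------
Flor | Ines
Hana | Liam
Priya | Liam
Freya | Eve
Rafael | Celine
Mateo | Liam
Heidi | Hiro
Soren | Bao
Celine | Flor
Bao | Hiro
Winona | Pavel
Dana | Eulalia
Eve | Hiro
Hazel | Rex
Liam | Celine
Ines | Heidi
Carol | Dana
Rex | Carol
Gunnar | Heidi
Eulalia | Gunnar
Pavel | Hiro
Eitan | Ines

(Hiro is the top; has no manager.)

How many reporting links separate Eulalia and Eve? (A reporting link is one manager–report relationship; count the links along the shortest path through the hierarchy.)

4

Eulalia is 3 levels below Hiro, and Eve is 1 level below Hiro (their lowest common manager). The shortest path runs up from Eulalia to Hiro and back down to Eve: 3 + 1 = 4 links.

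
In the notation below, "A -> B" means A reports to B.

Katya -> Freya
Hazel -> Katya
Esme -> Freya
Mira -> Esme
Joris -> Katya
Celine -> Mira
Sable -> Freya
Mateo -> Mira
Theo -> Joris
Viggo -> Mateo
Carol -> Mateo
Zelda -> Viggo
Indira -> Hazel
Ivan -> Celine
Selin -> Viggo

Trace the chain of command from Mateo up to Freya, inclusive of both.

Mateo -> Mira -> Esme -> Freya

Mateo reports to Mira. Mira reports to Esme. Esme reports to Freya. Freya is at the top.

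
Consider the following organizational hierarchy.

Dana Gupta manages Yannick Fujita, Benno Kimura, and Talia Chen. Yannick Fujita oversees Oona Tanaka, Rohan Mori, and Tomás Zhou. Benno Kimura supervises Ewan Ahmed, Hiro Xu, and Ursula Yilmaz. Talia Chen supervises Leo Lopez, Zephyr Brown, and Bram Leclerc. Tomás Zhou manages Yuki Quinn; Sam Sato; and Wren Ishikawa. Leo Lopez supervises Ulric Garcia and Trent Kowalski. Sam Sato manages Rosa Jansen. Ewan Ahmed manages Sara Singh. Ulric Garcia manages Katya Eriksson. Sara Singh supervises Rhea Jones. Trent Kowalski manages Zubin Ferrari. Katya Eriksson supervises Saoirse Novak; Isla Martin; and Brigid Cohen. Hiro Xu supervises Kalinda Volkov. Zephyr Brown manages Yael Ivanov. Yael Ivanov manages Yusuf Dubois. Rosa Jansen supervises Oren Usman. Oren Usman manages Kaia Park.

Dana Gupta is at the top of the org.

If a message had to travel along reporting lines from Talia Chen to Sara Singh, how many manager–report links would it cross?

4

Talia Chen is 1 level below Dana Gupta, and Sara Singh is 3 levels below Dana Gupta (their lowest common manager). The shortest path runs up from Talia Chen to Dana Gupta and back down to Sara Singh: 1 + 3 = 4 links.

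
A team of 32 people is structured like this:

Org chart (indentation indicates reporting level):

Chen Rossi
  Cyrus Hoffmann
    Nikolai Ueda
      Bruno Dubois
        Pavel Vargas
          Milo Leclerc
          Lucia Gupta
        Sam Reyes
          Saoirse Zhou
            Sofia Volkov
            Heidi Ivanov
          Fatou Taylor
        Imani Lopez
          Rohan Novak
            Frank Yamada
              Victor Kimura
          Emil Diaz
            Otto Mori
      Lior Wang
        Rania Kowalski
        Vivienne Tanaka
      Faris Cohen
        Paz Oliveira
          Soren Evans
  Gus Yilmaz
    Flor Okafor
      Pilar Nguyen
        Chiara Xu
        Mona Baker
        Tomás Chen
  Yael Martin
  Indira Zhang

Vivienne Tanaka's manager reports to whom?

Nikolai Ueda

Vivienne Tanaka reports to Lior Wang, and Lior Wang reports to Nikolai Ueda. So Vivienne Tanaka's skip-level manager is Nikolai Ueda.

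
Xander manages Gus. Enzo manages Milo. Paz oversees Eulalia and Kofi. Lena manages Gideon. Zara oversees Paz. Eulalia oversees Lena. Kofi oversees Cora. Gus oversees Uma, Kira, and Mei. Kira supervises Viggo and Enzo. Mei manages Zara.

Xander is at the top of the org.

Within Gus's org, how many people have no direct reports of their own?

The people in Gus's organization with no one reporting to them are Uma, Cora, Gideon, Viggo, Milo. That is 5.

5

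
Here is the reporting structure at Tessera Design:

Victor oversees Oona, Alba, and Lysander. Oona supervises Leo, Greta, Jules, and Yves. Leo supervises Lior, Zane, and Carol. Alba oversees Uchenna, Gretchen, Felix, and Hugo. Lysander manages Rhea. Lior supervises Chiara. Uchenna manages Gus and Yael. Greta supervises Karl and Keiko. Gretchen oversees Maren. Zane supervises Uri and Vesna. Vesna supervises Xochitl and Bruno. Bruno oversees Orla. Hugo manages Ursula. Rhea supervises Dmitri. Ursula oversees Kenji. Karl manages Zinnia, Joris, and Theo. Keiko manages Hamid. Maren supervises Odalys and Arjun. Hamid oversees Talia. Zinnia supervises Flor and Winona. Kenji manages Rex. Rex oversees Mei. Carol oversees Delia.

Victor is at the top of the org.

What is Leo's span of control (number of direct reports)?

3

Leo directly manages Lior, Zane, Carol. That is 3 direct reports.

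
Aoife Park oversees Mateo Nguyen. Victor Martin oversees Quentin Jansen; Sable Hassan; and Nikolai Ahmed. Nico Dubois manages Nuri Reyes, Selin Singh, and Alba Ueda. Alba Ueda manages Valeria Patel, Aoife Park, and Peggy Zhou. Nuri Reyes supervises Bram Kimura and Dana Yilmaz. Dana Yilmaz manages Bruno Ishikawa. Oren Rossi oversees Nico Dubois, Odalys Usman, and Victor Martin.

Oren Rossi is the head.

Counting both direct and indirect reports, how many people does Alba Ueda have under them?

Alba Ueda directly manages Valeria Patel, Aoife Park, Peggy Zhou. Valeria Patel has no reports. Under Aoife Park: Mateo Nguyen (1). Peggy Zhou has no reports. So Alba Ueda's organization is 3 direct reports plus everyone under them: 1 + 2 + 1 = 4.

4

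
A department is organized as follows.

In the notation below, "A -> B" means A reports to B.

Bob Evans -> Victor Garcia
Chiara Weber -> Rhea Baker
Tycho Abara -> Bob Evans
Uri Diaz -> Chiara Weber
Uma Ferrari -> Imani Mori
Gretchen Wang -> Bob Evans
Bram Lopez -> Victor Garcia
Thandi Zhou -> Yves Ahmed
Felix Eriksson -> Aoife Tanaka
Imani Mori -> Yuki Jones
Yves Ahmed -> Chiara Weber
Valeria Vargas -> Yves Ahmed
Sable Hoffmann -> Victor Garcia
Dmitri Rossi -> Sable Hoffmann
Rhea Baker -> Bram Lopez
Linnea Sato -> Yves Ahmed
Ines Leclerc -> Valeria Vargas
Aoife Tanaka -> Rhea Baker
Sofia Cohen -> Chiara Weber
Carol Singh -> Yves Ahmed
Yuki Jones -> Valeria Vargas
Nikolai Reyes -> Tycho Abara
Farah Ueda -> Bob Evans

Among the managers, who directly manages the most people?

Yves Ahmed

Direct-report counts: Victor Garcia has 3; Sable Hoffmann has 1; Bob Evans has 3; Tycho Abara has 1; Bram Lopez has 1; Rhea Baker has 2; Aoife Tanaka has 1; Chiara Weber has 3; Yves Ahmed has 4; Valeria Vargas has 2; Yuki Jones has 1; Imani Mori has 1. The largest is 4, held by Yves Ahmed.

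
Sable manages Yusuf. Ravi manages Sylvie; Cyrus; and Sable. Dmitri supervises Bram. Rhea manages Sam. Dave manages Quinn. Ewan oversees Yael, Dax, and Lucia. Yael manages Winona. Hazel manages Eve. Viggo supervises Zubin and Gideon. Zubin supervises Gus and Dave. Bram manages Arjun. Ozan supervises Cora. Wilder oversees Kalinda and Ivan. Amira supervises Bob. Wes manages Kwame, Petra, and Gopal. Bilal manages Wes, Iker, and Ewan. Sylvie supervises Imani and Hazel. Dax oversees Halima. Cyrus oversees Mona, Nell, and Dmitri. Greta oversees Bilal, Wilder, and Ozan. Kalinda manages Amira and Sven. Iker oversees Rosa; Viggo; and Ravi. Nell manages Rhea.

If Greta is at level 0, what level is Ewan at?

Chain from Ewan up to Greta: Ewan → Bilal → Greta. That is 2 steps up, so Ewan is 2 levels below Greta.

2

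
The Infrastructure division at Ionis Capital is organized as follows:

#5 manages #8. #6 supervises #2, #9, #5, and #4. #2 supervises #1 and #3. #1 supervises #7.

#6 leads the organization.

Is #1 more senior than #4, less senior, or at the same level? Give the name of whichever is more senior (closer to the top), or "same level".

#1 is 2 levels below #6; #4 is 1. #4 is higher.

#4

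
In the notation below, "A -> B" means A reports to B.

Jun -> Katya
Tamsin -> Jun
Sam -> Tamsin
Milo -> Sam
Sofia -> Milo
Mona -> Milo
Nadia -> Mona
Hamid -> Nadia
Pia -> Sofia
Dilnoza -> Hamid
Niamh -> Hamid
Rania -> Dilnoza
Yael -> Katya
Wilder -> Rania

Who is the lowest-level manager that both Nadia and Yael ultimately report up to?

Nadia's chain of managers is Mona, Milo, Sam, Tamsin, Jun, Katya. Yael's chain of managers is Katya. The first manager that appears in both chains is Katya.

Katya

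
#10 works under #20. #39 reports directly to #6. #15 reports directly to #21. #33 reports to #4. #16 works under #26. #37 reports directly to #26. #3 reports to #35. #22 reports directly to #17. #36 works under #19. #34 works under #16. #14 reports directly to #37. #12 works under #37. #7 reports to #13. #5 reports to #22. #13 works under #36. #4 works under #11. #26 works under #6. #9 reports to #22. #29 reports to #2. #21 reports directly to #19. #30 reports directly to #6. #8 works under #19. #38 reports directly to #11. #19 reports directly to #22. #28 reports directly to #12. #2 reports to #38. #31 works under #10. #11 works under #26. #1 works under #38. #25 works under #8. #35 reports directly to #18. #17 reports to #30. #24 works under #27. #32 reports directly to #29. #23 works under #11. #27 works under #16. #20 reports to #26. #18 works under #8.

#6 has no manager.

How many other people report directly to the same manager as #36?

2

#36 reports to #19. #19's other direct reports are #21, #8 — 2 peers.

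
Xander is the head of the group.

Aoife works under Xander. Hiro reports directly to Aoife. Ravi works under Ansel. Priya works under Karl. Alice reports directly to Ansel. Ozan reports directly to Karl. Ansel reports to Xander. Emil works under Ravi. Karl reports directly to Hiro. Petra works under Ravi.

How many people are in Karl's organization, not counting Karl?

2

Karl directly manages Priya, Ozan. Priya has no reports. Ozan has no reports. So Karl's organization is 2 direct reports plus everyone under them: 1 + 1 = 2.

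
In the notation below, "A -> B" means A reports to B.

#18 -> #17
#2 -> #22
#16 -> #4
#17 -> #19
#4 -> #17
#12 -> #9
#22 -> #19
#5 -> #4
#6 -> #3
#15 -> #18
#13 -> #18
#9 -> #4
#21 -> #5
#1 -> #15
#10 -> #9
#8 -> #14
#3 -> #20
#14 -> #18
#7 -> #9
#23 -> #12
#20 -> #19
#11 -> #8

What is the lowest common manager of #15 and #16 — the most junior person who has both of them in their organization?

#17

#15's chain of managers is #18, #17, #19. #16's chain of managers is #4, #17, #19. The first manager that appears in both chains is #17.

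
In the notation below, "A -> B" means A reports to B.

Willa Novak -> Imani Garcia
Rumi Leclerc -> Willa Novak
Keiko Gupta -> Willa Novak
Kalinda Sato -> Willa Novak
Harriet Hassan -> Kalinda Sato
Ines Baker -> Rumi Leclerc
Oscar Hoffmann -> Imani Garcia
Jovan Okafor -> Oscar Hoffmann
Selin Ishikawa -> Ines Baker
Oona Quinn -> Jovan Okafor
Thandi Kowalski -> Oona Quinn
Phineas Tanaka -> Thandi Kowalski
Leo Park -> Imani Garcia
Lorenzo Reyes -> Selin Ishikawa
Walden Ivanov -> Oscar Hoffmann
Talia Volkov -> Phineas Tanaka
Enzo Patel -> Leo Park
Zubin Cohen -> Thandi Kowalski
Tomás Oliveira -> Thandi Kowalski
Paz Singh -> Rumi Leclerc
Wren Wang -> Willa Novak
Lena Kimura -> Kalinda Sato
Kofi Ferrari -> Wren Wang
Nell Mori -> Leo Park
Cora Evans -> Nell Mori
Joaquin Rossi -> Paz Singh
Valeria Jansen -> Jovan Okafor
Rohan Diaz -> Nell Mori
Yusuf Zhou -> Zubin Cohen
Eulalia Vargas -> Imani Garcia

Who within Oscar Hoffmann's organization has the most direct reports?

Thandi Kowalski

Direct-report counts within Oscar Hoffmann's organization: Oscar Hoffmann has 2; Jovan Okafor has 2; Oona Quinn has 1; Thandi Kowalski has 3; Zubin Cohen has 1; Phineas Tanaka has 1. The largest is 3, held by Thandi Kowalski.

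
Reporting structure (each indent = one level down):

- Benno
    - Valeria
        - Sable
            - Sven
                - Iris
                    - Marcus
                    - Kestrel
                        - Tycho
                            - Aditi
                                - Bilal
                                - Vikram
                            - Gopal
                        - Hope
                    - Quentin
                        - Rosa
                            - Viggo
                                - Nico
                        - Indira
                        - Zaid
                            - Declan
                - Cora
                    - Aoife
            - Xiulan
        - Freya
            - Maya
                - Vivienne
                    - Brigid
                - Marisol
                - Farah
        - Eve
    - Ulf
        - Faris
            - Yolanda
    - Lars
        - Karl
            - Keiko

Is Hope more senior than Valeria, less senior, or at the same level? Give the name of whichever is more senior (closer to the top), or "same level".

Valeria

Hope is 6 levels below Benno; Valeria is 1. Valeria is higher.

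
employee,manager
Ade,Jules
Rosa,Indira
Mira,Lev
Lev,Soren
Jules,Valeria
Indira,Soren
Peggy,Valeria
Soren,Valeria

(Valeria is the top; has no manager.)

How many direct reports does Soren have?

2

Soren directly manages Lev, Indira. That is 2 direct reports.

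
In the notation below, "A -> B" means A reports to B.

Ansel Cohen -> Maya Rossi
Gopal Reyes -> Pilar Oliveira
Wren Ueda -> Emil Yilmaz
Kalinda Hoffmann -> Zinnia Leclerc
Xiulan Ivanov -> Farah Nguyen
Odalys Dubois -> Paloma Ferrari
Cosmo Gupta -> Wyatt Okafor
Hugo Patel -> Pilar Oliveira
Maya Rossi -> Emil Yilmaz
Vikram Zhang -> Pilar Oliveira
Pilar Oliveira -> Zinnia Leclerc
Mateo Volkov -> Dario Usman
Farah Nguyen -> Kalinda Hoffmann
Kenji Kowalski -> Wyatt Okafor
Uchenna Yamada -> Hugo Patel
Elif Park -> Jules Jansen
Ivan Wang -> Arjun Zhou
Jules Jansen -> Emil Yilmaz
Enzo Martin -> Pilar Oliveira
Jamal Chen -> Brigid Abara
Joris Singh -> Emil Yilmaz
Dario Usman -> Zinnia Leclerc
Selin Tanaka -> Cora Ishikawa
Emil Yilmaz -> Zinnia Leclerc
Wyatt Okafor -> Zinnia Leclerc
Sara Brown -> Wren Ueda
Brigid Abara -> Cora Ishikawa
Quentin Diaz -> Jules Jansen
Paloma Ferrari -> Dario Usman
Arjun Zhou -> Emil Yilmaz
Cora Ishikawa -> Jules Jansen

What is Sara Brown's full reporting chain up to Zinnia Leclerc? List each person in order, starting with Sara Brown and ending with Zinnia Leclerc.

Sara Brown -> Wren Ueda -> Emil Yilmaz -> Zinnia Leclerc

Sara Brown reports to Wren Ueda. Wren Ueda reports to Emil Yilmaz. Emil Yilmaz reports to Zinnia Leclerc. Zinnia Leclerc is at the top.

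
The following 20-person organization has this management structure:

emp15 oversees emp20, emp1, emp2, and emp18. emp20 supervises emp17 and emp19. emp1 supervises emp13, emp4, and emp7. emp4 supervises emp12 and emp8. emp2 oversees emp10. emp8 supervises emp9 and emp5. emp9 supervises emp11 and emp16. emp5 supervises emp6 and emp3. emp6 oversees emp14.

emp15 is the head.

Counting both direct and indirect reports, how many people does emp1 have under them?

12

emp1 directly manages emp4, emp13, emp7. Under emp4: emp12, emp8, emp5, emp3, emp6, emp14, emp9, emp16, emp11 (9). emp13 has no reports. emp7 has no reports. So emp1's organization is 3 direct reports plus everyone under them: 10 + 1 + 1 = 12.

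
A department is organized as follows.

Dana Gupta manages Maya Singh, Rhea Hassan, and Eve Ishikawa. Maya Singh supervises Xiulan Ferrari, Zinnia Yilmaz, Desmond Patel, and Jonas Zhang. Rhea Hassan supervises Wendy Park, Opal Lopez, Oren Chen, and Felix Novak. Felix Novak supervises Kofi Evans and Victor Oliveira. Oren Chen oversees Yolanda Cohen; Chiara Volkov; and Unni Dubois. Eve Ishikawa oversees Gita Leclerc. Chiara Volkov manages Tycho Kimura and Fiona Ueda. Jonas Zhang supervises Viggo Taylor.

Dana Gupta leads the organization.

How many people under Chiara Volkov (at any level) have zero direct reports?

2

The people in Chiara Volkov's organization with no one reporting to them are Fiona Ueda, Tycho Kimura. That is 2.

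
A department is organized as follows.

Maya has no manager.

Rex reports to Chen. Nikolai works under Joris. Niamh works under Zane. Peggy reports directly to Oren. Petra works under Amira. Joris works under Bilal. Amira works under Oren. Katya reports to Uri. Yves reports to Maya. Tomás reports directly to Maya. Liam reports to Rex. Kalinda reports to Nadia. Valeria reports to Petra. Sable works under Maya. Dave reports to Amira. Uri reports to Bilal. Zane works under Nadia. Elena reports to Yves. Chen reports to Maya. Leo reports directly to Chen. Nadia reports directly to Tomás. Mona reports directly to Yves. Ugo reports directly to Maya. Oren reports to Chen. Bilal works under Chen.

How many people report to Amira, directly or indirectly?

3

Amira directly manages Petra, Dave. Under Petra: Valeria (1). Dave has no reports. So Amira's organization is 2 direct reports plus everyone under them: 2 + 1 = 3.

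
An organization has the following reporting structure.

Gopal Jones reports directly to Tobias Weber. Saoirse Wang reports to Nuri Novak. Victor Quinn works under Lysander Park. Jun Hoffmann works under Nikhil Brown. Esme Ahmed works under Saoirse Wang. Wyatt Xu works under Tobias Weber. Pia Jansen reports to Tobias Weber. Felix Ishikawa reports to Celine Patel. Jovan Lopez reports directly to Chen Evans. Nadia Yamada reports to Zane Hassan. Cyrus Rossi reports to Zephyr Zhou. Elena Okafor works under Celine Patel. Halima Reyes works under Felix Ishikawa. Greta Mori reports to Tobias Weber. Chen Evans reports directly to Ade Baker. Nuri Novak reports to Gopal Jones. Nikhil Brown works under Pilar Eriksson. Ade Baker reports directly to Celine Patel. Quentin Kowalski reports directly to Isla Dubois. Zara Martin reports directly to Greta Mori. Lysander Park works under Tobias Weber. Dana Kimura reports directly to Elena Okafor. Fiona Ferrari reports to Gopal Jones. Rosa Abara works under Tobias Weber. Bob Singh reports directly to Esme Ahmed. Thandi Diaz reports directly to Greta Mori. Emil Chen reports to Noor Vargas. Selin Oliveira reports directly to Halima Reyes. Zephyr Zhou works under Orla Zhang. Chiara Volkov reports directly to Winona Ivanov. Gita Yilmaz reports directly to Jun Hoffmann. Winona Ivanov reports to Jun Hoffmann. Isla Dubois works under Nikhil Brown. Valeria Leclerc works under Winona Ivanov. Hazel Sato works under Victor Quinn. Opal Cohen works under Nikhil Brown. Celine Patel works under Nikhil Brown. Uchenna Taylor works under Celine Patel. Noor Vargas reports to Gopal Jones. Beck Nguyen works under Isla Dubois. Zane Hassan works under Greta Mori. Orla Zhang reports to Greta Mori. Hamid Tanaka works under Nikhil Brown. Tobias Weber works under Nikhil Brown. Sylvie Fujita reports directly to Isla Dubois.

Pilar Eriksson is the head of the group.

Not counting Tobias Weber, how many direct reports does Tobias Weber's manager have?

5

Tobias Weber reports to Nikhil Brown. Nikhil Brown's other direct reports are Isla Dubois, Celine Patel, Jun Hoffmann, Opal Cohen, Hamid Tanaka — 5 peers.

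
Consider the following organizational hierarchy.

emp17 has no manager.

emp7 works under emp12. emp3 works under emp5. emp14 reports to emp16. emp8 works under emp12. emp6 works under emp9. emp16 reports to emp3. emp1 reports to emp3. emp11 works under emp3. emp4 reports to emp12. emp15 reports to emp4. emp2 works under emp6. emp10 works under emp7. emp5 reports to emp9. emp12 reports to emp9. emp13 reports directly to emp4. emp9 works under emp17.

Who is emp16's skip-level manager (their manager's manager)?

emp5

emp16 reports to emp3, and emp3 reports to emp5. So emp16's skip-level manager is emp5.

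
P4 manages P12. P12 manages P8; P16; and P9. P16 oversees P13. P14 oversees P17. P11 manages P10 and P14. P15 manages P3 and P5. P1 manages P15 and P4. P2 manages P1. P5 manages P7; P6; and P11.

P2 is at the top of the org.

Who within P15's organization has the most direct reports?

Direct-report counts within P15's organization: P15 has 2; P5 has 3; P11 has 2; P14 has 1. The largest is 3, held by P5.

P5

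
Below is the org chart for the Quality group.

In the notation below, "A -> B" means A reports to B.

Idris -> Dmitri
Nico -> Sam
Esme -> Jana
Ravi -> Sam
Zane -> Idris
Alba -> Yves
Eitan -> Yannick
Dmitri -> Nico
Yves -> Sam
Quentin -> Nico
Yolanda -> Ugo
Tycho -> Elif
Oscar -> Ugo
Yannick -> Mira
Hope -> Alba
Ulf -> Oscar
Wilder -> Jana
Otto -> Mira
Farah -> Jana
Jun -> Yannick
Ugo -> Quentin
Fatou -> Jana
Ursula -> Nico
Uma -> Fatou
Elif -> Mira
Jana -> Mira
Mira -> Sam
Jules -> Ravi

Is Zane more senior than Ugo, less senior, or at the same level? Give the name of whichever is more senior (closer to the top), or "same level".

Zane is 4 levels below Sam; Ugo is 3. Ugo is higher.

Ugo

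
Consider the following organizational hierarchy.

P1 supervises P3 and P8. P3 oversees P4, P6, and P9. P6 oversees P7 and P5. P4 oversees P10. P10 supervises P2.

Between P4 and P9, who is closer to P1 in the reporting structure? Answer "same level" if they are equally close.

same level

Both P4 and P9 are 2 levels below P1.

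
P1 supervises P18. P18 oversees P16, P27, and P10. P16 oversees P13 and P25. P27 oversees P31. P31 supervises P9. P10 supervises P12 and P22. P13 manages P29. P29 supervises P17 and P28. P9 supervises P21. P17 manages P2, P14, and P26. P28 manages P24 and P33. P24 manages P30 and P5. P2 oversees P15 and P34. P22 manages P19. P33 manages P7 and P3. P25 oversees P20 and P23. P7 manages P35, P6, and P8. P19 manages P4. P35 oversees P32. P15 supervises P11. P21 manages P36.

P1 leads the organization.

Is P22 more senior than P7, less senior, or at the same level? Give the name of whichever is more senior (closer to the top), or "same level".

P22

P22 is 3 levels below P1; P7 is 7. P22 is higher.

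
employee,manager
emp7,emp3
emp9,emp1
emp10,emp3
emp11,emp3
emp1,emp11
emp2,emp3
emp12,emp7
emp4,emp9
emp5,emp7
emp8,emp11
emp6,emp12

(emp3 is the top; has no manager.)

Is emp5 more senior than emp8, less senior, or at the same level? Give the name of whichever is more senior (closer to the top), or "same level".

same level

Both emp5 and emp8 are 2 levels below emp3.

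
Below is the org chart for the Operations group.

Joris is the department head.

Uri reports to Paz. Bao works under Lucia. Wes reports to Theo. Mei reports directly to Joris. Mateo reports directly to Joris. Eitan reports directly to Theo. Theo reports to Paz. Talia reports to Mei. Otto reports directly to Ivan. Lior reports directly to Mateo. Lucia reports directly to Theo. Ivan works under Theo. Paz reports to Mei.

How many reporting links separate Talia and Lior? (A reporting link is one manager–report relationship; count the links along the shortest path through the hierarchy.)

4

Talia is 2 levels below Joris, and Lior is 2 levels below Joris (their lowest common manager). The shortest path runs up from Talia to Joris and back down to Lior: 2 + 2 = 4 links.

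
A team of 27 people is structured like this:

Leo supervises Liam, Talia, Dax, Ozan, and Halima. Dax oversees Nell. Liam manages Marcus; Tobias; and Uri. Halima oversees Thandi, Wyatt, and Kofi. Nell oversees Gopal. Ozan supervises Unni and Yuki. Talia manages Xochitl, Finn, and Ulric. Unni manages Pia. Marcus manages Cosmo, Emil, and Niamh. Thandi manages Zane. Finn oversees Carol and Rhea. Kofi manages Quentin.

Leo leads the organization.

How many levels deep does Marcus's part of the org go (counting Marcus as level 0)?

The longest chain under Marcus runs Marcus → Niamh, which is 1 level below Marcus.

1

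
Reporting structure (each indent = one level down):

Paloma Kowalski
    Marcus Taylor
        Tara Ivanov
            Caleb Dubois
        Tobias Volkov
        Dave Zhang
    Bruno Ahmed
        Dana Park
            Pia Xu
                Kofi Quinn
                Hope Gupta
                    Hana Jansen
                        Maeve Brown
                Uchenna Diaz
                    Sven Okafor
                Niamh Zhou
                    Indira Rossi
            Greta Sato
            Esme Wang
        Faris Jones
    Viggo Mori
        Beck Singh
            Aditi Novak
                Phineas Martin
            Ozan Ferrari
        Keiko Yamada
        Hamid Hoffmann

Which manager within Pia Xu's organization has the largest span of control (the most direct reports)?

Direct-report counts within Pia Xu's organization: Pia Xu has 4; Niamh Zhou has 1; Uchenna Diaz has 1; Hope Gupta has 1; Hana Jansen has 1. The largest is 4, held by Pia Xu.

Pia Xu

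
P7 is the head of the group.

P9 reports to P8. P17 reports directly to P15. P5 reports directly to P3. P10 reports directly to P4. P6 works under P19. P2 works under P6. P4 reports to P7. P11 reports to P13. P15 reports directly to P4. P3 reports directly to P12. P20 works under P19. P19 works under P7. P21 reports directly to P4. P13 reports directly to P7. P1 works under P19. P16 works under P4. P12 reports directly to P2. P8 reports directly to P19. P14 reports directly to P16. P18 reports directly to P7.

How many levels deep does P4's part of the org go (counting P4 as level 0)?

The longest chain under P4 runs P4 → P16 → P14, which is 2 levels below P4.

2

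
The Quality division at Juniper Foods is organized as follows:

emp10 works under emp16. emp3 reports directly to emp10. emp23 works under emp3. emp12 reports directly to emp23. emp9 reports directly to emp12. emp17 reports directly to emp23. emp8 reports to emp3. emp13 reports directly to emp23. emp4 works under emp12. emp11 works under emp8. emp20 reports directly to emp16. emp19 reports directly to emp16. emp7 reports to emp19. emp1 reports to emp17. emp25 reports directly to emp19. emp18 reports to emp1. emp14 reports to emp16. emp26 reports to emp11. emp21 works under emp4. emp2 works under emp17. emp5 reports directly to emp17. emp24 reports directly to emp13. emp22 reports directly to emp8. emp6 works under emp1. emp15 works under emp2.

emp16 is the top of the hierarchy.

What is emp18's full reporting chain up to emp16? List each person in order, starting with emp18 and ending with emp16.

emp18 -> emp1 -> emp17 -> emp23 -> emp3 -> emp10 -> emp16

emp18 reports to emp1. emp1 reports to emp17. emp17 reports to emp23. emp23 reports to emp3. emp3 reports to emp10. emp10 reports to emp16. emp16 is at the top.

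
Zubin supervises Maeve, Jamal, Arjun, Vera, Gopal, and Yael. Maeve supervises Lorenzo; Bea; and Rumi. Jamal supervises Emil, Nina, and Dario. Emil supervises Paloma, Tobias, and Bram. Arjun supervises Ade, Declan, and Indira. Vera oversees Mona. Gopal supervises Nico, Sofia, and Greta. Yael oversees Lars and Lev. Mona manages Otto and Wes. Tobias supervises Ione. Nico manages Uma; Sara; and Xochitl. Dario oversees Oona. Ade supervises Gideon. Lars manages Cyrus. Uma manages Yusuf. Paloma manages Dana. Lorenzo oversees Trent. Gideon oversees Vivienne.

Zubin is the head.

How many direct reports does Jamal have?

Jamal directly manages Emil, Nina, Dario. That is 3 direct reports.

3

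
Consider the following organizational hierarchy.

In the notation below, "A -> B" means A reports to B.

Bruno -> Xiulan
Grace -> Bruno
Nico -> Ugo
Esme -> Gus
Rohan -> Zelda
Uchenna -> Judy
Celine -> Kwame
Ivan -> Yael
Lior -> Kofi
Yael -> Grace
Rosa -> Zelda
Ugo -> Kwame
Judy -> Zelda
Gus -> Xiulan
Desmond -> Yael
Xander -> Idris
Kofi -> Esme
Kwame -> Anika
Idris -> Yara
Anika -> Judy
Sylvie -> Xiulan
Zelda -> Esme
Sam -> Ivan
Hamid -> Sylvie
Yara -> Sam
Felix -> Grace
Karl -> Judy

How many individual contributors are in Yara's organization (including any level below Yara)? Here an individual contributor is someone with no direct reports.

1

The only person in Yara's organization with no one reporting to them is Xander. That is 1.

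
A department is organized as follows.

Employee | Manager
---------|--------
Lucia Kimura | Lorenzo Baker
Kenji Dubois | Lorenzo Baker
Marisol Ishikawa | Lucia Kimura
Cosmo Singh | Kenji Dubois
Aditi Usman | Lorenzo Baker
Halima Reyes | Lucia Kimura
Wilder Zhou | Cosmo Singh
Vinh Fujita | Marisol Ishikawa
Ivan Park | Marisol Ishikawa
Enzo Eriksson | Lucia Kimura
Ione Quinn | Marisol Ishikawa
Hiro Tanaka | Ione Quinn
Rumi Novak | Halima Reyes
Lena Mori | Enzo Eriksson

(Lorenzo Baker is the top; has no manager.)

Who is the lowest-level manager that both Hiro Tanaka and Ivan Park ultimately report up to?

Marisol Ishikawa

Hiro Tanaka's chain of managers is Ione Quinn, Marisol Ishikawa, Lucia Kimura, Lorenzo Baker. Ivan Park's chain of managers is Marisol Ishikawa, Lucia Kimura, Lorenzo Baker. The first manager that appears in both chains is Marisol Ishikawa.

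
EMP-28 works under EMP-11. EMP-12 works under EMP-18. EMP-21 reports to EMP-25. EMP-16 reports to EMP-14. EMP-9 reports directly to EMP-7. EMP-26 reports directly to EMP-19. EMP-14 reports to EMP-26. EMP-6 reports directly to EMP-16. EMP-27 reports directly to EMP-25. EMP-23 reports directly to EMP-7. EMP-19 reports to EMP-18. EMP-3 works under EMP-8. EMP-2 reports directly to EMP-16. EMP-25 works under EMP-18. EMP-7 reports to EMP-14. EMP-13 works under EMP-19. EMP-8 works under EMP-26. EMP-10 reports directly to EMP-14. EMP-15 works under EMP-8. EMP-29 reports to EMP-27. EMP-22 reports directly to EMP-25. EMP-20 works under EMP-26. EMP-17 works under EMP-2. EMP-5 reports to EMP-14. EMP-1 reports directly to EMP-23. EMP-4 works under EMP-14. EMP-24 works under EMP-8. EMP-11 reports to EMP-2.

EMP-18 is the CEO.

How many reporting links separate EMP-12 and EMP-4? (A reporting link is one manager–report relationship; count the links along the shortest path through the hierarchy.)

5

EMP-12 is 1 level below EMP-18, and EMP-4 is 4 levels below EMP-18 (their lowest common manager). The shortest path runs up from EMP-12 to EMP-18 and back down to EMP-4: 1 + 4 = 5 links.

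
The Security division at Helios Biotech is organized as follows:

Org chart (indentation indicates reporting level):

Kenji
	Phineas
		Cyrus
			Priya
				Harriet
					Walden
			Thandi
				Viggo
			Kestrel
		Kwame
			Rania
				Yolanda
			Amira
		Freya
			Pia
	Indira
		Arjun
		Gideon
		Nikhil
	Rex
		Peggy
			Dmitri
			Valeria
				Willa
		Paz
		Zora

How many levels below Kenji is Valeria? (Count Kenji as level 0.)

Chain from Valeria up to Kenji: Valeria → Peggy → Rex → Kenji. That is 3 steps up, so Valeria is 3 levels below Kenji.

3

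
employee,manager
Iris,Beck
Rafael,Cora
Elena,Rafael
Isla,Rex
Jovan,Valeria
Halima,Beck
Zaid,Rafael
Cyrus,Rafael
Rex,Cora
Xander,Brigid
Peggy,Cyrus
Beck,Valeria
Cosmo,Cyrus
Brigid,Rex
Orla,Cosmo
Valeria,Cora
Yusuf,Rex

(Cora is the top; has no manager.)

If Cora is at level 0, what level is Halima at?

3

Chain from Halima up to Cora: Halima → Beck → Valeria → Cora. That is 3 steps up, so Halima is 3 levels below Cora.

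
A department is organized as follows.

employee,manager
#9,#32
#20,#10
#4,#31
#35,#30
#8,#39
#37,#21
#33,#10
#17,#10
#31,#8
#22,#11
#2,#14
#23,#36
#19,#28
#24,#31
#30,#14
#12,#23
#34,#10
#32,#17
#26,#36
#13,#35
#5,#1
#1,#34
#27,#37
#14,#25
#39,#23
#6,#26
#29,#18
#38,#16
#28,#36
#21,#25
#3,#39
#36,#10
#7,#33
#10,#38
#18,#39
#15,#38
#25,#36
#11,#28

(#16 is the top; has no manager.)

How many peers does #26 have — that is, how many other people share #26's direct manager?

3

#26 reports to #36. #36's other direct reports are #23, #25, #28 — 3 peers.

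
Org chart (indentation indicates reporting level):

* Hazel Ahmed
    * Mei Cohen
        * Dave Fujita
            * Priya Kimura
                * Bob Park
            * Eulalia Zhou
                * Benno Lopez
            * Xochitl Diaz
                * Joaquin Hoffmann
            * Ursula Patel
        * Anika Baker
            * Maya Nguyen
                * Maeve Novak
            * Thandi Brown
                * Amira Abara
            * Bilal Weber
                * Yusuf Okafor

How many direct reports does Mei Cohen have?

2

Mei Cohen directly manages Dave Fujita, Anika Baker. That is 2 direct reports.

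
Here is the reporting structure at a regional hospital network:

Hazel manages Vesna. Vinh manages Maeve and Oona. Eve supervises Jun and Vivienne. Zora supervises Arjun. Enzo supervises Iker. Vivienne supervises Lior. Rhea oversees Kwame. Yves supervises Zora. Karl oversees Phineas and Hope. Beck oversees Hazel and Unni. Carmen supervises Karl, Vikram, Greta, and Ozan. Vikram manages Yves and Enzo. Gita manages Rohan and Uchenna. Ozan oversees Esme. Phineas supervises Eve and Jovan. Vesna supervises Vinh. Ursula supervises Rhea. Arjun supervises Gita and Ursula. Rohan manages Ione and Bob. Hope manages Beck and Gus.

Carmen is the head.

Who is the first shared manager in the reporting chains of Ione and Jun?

Carmen

Ione's chain of managers is Rohan, Gita, Arjun, Zora, Yves, Vikram, Carmen. Jun's chain of managers is Eve, Phineas, Karl, Carmen. The first manager that appears in both chains is Carmen.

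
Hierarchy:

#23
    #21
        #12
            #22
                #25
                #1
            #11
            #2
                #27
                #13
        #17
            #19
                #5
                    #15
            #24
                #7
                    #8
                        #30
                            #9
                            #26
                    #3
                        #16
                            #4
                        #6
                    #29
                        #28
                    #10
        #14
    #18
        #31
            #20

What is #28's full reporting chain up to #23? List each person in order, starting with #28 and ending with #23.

#28 -> #29 -> #7 -> #24 -> #17 -> #21 -> #23

#28 reports to #29. #29 reports to #7. #7 reports to #24. #24 reports to #17. #17 reports to #21. #21 reports to #23. #23 is at the top.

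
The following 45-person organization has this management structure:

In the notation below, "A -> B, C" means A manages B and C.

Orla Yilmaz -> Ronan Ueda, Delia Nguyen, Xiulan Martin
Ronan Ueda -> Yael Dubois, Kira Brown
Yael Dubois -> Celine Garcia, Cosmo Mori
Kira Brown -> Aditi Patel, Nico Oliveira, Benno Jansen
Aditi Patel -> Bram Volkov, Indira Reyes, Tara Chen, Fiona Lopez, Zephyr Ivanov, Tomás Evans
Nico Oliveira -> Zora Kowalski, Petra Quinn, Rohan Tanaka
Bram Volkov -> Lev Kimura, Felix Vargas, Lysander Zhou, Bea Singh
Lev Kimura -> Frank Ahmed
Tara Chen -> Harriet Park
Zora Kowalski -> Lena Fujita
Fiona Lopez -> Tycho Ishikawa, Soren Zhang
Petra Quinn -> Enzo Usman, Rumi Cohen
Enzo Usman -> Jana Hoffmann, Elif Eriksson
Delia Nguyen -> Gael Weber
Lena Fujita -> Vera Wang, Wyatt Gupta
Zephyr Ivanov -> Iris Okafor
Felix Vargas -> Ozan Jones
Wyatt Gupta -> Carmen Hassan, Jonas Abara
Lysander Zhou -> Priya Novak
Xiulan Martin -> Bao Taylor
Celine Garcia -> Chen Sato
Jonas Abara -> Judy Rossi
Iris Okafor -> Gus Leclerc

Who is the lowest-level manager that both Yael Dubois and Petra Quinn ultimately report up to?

Yael Dubois's chain of managers is Ronan Ueda, Orla Yilmaz. Petra Quinn's chain of managers is Nico Oliveira, Kira Brown, Ronan Ueda, Orla Yilmaz. The first manager that appears in both chains is Ronan Ueda.

Ronan Ueda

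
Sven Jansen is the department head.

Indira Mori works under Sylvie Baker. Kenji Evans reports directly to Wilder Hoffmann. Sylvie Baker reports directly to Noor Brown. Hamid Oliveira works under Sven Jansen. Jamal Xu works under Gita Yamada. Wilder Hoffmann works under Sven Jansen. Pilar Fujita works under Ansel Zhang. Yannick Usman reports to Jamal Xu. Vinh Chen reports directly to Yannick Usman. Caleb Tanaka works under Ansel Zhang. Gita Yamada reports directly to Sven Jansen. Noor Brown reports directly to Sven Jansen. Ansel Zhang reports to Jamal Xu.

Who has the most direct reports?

Direct-report counts: Sven Jansen has 4; Wilder Hoffmann has 1; Gita Yamada has 1; Jamal Xu has 2; Ansel Zhang has 2; Yannick Usman has 1; Noor Brown has 1; Sylvie Baker has 1. The largest is 4, held by Sven Jansen.

Sven Jansen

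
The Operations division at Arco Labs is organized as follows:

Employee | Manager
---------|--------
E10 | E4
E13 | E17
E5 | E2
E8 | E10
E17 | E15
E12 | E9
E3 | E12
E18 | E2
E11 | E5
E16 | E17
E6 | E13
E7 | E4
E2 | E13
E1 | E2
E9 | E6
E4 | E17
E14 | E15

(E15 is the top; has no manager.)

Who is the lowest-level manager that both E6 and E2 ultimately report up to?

E6's chain of managers is E13, E17, E15. E2's chain of managers is E13, E17, E15. The first manager that appears in both chains is E13.

E13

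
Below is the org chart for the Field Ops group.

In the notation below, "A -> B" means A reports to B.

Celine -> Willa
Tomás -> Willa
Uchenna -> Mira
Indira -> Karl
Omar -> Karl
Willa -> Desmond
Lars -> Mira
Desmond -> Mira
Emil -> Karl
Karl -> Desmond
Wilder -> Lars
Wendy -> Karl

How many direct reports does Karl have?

4

Karl directly manages Wendy, Emil, Indira, Omar. That is 4 direct reports.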